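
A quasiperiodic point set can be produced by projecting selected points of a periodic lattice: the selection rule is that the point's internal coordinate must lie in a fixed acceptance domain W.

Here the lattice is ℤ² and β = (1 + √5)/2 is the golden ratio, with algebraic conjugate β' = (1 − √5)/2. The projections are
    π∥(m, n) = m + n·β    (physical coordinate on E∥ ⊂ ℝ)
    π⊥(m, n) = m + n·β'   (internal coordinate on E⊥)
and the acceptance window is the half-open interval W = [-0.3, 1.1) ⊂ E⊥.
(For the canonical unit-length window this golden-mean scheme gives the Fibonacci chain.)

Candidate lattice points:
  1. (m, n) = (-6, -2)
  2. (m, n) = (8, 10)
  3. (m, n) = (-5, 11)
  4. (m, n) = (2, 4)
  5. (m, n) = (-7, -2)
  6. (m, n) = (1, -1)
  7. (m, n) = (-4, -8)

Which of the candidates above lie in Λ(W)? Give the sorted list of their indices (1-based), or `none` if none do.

7

Compute β' = (1−√5)/2 = -0.618034, so π⊥(m,n) = m -0.618034·n.
candidate 1: (m,n)=(-6,-2) → π∥ = -6-2·β ≈ -9.236068, π⊥ = -6-2·β' ≈ -4.763932 ∉ [-0.3, 1.1) ⇒ out
candidate 2: (m,n)=(8,10) → π∥ = 8+10·β ≈ 24.180340, π⊥ = 8+10·β' ≈ 1.819660 ∉ [-0.3, 1.1) ⇒ out
candidate 3: (m,n)=(-5,11) → π∥ = -5+11·β ≈ 12.798374, π⊥ = -5+11·β' ≈ -11.798374 ∉ [-0.3, 1.1) ⇒ out
candidate 4: (m,n)=(2,4) → π∥ = 2+4·β ≈ 8.472136, π⊥ = 2+4·β' ≈ -0.472136 ∉ [-0.3, 1.1) ⇒ out
candidate 5: (m,n)=(-7,-2) → π∥ = -7-2·β ≈ -10.236068, π⊥ = -7-2·β' ≈ -5.763932 ∉ [-0.3, 1.1) ⇒ out
candidate 6: (m,n)=(1,-1) → π∥ = 1-1·β ≈ -0.618034, π⊥ = 1-1·β' ≈ 1.618034 ∉ [-0.3, 1.1) ⇒ out
candidate 7: (m,n)=(-4,-8) → π∥ = -4-8·β ≈ -16.944272, π⊥ = -4-8·β' ≈ 0.944272 ∈ [-0.3, 1.1) ⇒ IN Λ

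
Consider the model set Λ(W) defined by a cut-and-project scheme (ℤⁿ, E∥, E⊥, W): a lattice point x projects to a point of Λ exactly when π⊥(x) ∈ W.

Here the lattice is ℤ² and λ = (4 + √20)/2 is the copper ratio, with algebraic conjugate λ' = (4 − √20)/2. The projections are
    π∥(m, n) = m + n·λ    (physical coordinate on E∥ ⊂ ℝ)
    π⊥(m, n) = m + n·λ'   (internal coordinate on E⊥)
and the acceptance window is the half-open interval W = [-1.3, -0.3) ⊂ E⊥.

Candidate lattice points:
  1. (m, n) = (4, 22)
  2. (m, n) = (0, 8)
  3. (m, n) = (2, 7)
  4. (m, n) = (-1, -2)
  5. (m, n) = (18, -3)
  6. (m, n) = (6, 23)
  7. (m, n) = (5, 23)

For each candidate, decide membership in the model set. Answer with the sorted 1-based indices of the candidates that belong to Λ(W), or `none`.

1, 4, 7

Numerically λ ≈ 4.236068 and λ' = −1/λ ≈ -0.236068.
#1 (4,22): internal coord 4 + (22)·λ' = -1.193496; -1.193496 ∈ [-1.3, -0.3) → IN Λ
#2 (0,8): internal coord 0 + (8)·λ' = -1.888544; -1.888544 ∉ [-1.3, -0.3) → out
#3 (2,7): internal coord 2 + (7)·λ' = +0.347524; +0.347524 ∉ [-1.3, -0.3) → out
#4 (-1,-2): internal coord -1 + (-2)·λ' = -0.527864; -0.527864 ∈ [-1.3, -0.3) → IN Λ
#5 (18,-3): internal coord 18 + (-3)·λ' = +18.708204; +18.708204 ∉ [-1.3, -0.3) → out
#6 (6,23): internal coord 6 + (23)·λ' = +0.570437; +0.570437 ∉ [-1.3, -0.3) → out
#7 (5,23): internal coord 5 + (23)·λ' = -0.429563; -0.429563 ∈ [-1.3, -0.3) → IN Λ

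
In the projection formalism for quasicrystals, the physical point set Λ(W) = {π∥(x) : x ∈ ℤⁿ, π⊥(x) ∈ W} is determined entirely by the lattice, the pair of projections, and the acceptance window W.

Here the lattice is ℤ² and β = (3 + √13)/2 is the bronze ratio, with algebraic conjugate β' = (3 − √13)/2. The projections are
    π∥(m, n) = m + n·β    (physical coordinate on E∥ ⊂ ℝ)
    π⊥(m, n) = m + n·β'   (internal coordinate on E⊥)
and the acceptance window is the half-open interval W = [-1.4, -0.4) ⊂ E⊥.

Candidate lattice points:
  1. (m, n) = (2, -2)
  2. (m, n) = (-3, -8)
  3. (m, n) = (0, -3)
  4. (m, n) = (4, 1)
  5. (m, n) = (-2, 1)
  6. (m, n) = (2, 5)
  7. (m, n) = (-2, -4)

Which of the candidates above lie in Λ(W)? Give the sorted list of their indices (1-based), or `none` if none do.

Numerically β ≈ 3.30278 and β' = −1/β ≈ -0.30278.
#1 (2,-2): internal coord 2 + (-2)·β' = +2.60555; +2.60555 ∉ [-1.4, -0.4) → out
#2 (-3,-8): internal coord -3 + (-8)·β' = -0.57779; -0.57779 ∈ [-1.4, -0.4) → IN Λ
#3 (0,-3): internal coord 0 + (-3)·β' = +0.90833; +0.90833 ∉ [-1.4, -0.4) → out
#4 (4,1): internal coord 4 + (1)·β' = +3.69722; +3.69722 ∉ [-1.4, -0.4) → out
#5 (-2,1): internal coord -2 + (1)·β' = -2.30278; -2.30278 ∉ [-1.4, -0.4) → out
#6 (2,5): internal coord 2 + (5)·β' = +0.48612; +0.48612 ∉ [-1.4, -0.4) → out
#7 (-2,-4): internal coord -2 + (-4)·β' = -0.78890; -0.78890 ∈ [-1.4, -0.4) → IN Λ

2, 7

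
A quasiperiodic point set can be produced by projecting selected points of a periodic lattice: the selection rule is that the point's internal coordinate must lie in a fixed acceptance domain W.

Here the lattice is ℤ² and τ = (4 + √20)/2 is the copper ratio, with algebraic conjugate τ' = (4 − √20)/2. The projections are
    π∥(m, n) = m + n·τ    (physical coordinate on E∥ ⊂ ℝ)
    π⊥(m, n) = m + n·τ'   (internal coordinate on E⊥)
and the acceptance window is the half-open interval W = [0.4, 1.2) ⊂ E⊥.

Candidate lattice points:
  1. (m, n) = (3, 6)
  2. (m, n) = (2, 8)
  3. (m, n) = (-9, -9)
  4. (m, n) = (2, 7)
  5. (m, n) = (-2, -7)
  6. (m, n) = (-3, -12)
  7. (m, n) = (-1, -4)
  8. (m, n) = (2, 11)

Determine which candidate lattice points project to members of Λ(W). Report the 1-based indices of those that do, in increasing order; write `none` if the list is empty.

none

τ' = (4−√20)/2 ≈ -0.2361.
candidate 1: (m,n)=(3,6) → π∥ = 3+6·τ ≈ 28.4164, π⊥ = 3+6·τ' ≈ 1.5836 ∉ [0.4, 1.2) ⇒ out
candidate 2: (m,n)=(2,8) → π∥ = 2+8·τ ≈ 35.8885, π⊥ = 2+8·τ' ≈ 0.1115 ∉ [0.4, 1.2) ⇒ out
candidate 3: (m,n)=(-9,-9) → π∥ = -9-9·τ ≈ -47.1246, π⊥ = -9-9·τ' ≈ -6.8754 ∉ [0.4, 1.2) ⇒ out
candidate 4: (m,n)=(2,7) → π∥ = 2+7·τ ≈ 31.6525, π⊥ = 2+7·τ' ≈ 0.3475 ∉ [0.4, 1.2) ⇒ out
candidate 5: (m,n)=(-2,-7) → π∥ = -2-7·τ ≈ -31.6525, π⊥ = -2-7·τ' ≈ -0.3475 ∉ [0.4, 1.2) ⇒ out
candidate 6: (m,n)=(-3,-12) → π∥ = -3-12·τ ≈ -53.8328, π⊥ = -3-12·τ' ≈ -0.1672 ∉ [0.4, 1.2) ⇒ out
candidate 7: (m,n)=(-1,-4) → π∥ = -1-4·τ ≈ -17.9443, π⊥ = -1-4·τ' ≈ -0.0557 ∉ [0.4, 1.2) ⇒ out
candidate 8: (m,n)=(2,11) → π∥ = 2+11·τ ≈ 48.5967, π⊥ = 2+11·τ' ≈ -0.5967 ∉ [0.4, 1.2) ⇒ out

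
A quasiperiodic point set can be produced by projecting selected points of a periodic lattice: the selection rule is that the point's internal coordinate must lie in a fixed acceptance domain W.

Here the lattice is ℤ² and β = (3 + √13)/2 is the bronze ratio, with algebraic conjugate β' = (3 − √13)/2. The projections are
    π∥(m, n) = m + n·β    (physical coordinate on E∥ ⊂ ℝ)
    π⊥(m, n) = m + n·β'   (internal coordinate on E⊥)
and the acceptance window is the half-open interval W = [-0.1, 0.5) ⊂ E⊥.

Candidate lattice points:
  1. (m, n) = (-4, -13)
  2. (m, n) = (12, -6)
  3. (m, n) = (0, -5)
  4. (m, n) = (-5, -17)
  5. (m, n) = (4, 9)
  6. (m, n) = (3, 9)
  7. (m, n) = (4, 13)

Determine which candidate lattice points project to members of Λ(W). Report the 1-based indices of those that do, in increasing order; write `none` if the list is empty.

1, 4, 6, 7

β' = (3−√13)/2 ≈ -0.30278.
[1] lift (-4,-13): star map gives -0.06392; window check -0.1 ≤ -0.06392 < 0.5 is true → IN Λ
[2] lift (12,-6): star map gives 13.81665; window check -0.1 ≤ 13.81665 < 0.5 is false → out
[3] lift (0,-5): star map gives 1.51388; window check -0.1 ≤ 1.51388 < 0.5 is false → out
[4] lift (-5,-17): star map gives 0.14719; window check -0.1 ≤ 0.14719 < 0.5 is true → IN Λ
[5] lift (4,9): star map gives 1.27502; window check -0.1 ≤ 1.27502 < 0.5 is false → out
[6] lift (3,9): star map gives 0.27502; window check -0.1 ≤ 0.27502 < 0.5 is true → IN Λ
[7] lift (4,13): star map gives 0.06392; window check -0.1 ≤ 0.06392 < 0.5 is true → IN Λ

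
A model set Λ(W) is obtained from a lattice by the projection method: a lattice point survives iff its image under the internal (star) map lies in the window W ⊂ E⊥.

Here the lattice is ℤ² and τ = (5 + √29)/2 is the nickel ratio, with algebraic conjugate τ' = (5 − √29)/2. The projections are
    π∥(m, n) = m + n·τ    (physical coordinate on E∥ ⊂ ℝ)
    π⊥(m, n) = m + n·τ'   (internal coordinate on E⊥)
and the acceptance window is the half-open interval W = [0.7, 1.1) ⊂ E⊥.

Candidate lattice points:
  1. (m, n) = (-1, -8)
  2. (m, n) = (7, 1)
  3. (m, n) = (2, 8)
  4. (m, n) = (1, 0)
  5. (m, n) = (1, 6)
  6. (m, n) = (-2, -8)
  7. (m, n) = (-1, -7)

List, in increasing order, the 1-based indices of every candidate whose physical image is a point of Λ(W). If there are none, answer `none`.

4

Compute τ' = (5−√29)/2 = -0.192582, so π⊥(m,n) = m -0.192582·n.
#1 (-1,-8): internal coord -1 + (-8)·τ' = +0.540659; +0.540659 ∉ [0.7, 1.1) → out
#2 (7,1): internal coord 7 + (1)·τ' = +6.807418; +6.807418 ∉ [0.7, 1.1) → out
#3 (2,8): internal coord 2 + (8)·τ' = +0.459341; +0.459341 ∉ [0.7, 1.1) → out
#4 (1,0): internal coord 1 + (0)·τ' = +1.000000; +1.000000 ∈ [0.7, 1.1) → IN Λ
#5 (1,6): internal coord 1 + (6)·τ' = -0.155494; -0.155494 ∉ [0.7, 1.1) → out
#6 (-2,-8): internal coord -2 + (-8)·τ' = -0.459341; -0.459341 ∉ [0.7, 1.1) → out
#7 (-1,-7): internal coord -1 + (-7)·τ' = +0.348077; +0.348077 ∉ [0.7, 1.1) → out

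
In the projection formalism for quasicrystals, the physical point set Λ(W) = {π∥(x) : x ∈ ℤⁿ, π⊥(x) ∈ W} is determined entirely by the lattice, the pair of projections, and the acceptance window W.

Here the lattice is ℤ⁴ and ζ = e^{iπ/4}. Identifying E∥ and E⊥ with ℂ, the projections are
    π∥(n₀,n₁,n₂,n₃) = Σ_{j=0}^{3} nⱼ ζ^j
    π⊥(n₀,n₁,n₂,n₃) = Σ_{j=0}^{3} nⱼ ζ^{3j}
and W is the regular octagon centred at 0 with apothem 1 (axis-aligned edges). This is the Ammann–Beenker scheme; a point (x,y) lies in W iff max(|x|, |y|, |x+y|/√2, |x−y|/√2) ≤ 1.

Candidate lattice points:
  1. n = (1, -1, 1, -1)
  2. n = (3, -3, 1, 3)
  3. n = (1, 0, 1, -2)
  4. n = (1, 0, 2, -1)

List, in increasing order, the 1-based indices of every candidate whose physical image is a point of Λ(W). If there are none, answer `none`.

none

With ζ = e^{iπ/4} the internal vectors are ζ^0,ζ^3,ζ^6,ζ^9.
#1 (1, -1, 1, -1): internal (1.00000, -2.41421); octagon support 2.41421 vs apothem 1 → ∉ W
#2 (3, -3, 1, 3): internal (7.24264, -1.00000); octagon support 7.24264 vs apothem 1 → ∉ W
#3 (1, 0, 1, -2): internal (-0.41421, -2.41421); octagon support 2.41421 vs apothem 1 → ∉ W
#4 (1, 0, 2, -1): internal (0.29289, -2.70711); octagon support 2.70711 vs apothem 1 → ∉ W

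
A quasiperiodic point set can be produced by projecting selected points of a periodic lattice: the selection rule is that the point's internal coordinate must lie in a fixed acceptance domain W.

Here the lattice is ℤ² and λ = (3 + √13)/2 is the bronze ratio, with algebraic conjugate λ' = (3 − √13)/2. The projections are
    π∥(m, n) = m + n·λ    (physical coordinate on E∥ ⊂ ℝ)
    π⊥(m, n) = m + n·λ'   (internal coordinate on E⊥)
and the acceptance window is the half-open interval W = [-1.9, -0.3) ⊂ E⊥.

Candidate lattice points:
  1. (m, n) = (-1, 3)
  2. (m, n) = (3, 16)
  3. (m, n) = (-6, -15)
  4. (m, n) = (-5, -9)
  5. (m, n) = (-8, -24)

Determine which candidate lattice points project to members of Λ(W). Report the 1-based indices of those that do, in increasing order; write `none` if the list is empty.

2, 3, 5

λ' = (3−√13)/2 ≈ -0.302776.
[1] lift (-1,3): star map gives -1.908327; window check -1.9 ≤ -1.908327 < -0.3 is false → out
[2] lift (3,16): star map gives -1.844410; window check -1.9 ≤ -1.844410 < -0.3 is true → IN Λ
[3] lift (-6,-15): star map gives -1.458365; window check -1.9 ≤ -1.458365 < -0.3 is true → IN Λ
[4] lift (-5,-9): star map gives -2.275019; window check -1.9 ≤ -2.275019 < -0.3 is false → out
[5] lift (-8,-24): star map gives -0.733385; window check -1.9 ≤ -0.733385 < -0.3 is true → IN Λ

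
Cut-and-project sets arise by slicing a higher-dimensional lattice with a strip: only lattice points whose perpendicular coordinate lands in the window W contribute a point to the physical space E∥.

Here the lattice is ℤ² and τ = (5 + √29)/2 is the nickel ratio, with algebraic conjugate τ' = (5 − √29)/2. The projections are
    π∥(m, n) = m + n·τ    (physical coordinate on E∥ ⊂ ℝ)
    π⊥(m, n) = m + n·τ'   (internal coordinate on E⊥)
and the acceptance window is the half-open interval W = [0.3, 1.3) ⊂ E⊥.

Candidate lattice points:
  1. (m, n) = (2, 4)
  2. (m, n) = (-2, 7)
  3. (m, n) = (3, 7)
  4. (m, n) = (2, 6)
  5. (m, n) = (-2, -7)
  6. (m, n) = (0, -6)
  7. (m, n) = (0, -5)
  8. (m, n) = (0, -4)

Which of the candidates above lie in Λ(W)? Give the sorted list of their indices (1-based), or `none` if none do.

1, 4, 6, 7, 8

τ' = (5−√29)/2 ≈ -0.19258.
candidate 1: (m,n)=(2,4) → π∥ = 2+4·τ ≈ 22.77033, π⊥ = 2+4·τ' ≈ 1.22967 ∈ [0.3, 1.3) ⇒ IN Λ
candidate 2: (m,n)=(-2,7) → π∥ = -2+7·τ ≈ 34.34808, π⊥ = -2+7·τ' ≈ -3.34808 ∉ [0.3, 1.3) ⇒ out
candidate 3: (m,n)=(3,7) → π∥ = 3+7·τ ≈ 39.34808, π⊥ = 3+7·τ' ≈ 1.65192 ∉ [0.3, 1.3) ⇒ out
candidate 4: (m,n)=(2,6) → π∥ = 2+6·τ ≈ 33.15549, π⊥ = 2+6·τ' ≈ 0.84451 ∈ [0.3, 1.3) ⇒ IN Λ
candidate 5: (m,n)=(-2,-7) → π∥ = -2-7·τ ≈ -38.34808, π⊥ = -2-7·τ' ≈ -0.65192 ∉ [0.3, 1.3) ⇒ out
candidate 6: (m,n)=(0,-6) → π∥ = 0-6·τ ≈ -31.15549, π⊥ = 0-6·τ' ≈ 1.15549 ∈ [0.3, 1.3) ⇒ IN Λ
candidate 7: (m,n)=(0,-5) → π∥ = 0-5·τ ≈ -25.96291, π⊥ = 0-5·τ' ≈ 0.96291 ∈ [0.3, 1.3) ⇒ IN Λ
candidate 8: (m,n)=(0,-4) → π∥ = 0-4·τ ≈ -20.77033, π⊥ = 0-4·τ' ≈ 0.77033 ∈ [0.3, 1.3) ⇒ IN Λ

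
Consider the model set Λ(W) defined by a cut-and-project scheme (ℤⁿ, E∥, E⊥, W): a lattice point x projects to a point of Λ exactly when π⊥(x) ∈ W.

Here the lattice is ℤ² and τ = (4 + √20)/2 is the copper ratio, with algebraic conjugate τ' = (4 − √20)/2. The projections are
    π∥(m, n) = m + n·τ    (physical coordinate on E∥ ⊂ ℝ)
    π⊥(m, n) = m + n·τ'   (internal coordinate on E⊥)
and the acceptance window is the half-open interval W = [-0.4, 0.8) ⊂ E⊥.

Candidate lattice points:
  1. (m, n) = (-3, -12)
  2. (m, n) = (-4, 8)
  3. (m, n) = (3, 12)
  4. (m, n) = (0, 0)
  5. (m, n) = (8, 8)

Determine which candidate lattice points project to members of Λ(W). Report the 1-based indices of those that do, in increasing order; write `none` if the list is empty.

1, 3, 4

Compute τ' = (4−√20)/2 = -0.2361, so π⊥(m,n) = m -0.2361·n.
#1 (-3,-12): internal coord -3 + (-12)·τ' = -0.1672; -0.1672 ∈ [-0.4, 0.8) → IN Λ
#2 (-4,8): internal coord -4 + (8)·τ' = -5.8885; -5.8885 ∉ [-0.4, 0.8) → out
#3 (3,12): internal coord 3 + (12)·τ' = +0.1672; +0.1672 ∈ [-0.4, 0.8) → IN Λ
#4 (0,0): internal coord 0 + (0)·τ' = +0.0000; +0.0000 ∈ [-0.4, 0.8) → IN Λ
#5 (8,8): internal coord 8 + (8)·τ' = +6.1115; +6.1115 ∉ [-0.4, 0.8) → out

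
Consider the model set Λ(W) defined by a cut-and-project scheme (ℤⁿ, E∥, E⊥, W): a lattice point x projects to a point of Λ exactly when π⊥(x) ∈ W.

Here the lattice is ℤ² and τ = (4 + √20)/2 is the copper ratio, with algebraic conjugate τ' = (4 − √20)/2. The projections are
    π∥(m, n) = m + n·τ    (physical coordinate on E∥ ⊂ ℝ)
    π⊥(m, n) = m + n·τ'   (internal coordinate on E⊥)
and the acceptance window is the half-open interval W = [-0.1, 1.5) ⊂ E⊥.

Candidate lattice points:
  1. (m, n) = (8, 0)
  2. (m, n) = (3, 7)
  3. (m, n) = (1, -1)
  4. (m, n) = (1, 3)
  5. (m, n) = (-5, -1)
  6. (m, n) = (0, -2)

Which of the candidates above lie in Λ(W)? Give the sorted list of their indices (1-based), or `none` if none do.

Numerically τ ≈ 4.23607 and τ' = −1/τ ≈ -0.23607.
candidate 1: (m,n)=(8,0) → π∥ = 8+0·τ ≈ 8.00000, π⊥ = 8+0·τ' ≈ 8.00000 ∉ [-0.1, 1.5) ⇒ out
candidate 2: (m,n)=(3,7) → π∥ = 3+7·τ ≈ 32.65248, π⊥ = 3+7·τ' ≈ 1.34752 ∈ [-0.1, 1.5) ⇒ IN Λ
candidate 3: (m,n)=(1,-1) → π∥ = 1-1·τ ≈ -3.23607, π⊥ = 1-1·τ' ≈ 1.23607 ∈ [-0.1, 1.5) ⇒ IN Λ
candidate 4: (m,n)=(1,3) → π∥ = 1+3·τ ≈ 13.70820, π⊥ = 1+3·τ' ≈ 0.29180 ∈ [-0.1, 1.5) ⇒ IN Λ
candidate 5: (m,n)=(-5,-1) → π∥ = -5-1·τ ≈ -9.23607, π⊥ = -5-1·τ' ≈ -4.76393 ∉ [-0.1, 1.5) ⇒ out
candidate 6: (m,n)=(0,-2) → π∥ = 0-2·τ ≈ -8.47214, π⊥ = 0-2·τ' ≈ 0.47214 ∈ [-0.1, 1.5) ⇒ IN Λ

2, 3, 4, 6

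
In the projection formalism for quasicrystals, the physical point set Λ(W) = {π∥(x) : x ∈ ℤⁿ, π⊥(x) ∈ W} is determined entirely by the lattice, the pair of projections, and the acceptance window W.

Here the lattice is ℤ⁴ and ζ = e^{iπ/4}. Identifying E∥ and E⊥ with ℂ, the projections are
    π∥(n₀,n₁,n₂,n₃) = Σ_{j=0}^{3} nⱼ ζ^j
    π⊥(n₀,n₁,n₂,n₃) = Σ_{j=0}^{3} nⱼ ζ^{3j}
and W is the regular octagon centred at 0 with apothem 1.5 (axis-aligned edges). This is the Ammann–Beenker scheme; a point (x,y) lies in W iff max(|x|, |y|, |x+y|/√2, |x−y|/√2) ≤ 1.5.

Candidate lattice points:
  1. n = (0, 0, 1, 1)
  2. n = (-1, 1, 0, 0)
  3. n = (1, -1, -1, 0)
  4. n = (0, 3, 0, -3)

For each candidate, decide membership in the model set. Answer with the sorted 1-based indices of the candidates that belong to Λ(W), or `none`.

Internal map: ζ^{3j} for j=0..3 gives (1,0), (−√2/2,√2/2), (0,−1), (√2/2,√2/2).
#1 (0, 0, 1, 1): internal (0.70711, -0.29289); octagon support 0.70711 vs apothem 1.5 → ∈ W
#2 (-1, 1, 0, 0): internal (-1.70711, 0.70711); octagon support 1.70711 vs apothem 1.5 → ∉ W
#3 (1, -1, -1, 0): internal (1.70711, 0.29289); octagon support 1.70711 vs apothem 1.5 → ∉ W
#4 (0, 3, 0, -3): internal (-4.24264, 0.00000); octagon support 4.24264 vs apothem 1.5 → ∉ W

1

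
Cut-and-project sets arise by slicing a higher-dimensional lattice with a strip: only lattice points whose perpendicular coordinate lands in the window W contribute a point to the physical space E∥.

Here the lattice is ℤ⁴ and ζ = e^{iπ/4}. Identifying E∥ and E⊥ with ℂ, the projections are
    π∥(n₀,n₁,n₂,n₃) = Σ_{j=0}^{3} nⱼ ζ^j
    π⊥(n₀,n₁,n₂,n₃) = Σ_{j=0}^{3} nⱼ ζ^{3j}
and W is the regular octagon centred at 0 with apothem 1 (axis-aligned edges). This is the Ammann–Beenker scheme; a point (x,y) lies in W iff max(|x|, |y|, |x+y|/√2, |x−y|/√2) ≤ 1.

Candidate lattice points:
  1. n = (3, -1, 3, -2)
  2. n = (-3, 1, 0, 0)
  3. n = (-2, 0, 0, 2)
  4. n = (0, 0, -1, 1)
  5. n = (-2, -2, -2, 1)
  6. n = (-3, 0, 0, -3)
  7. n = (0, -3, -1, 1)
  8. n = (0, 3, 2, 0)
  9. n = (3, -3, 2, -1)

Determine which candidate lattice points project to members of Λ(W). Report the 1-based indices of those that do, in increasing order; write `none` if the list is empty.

With ζ = e^{iπ/4} the internal vectors are ζ^0,ζ^3,ζ^6,ζ^9.
candidate 1: n = (3, -1, 3, -2) → π⊥ ≈ (+2.29289, -5.12132); max(|x|,|y|,|x±y|/√2) = 5.24264 > 1 ⇒ ∉ W
candidate 2: n = (-3, 1, 0, 0) → π⊥ ≈ (-3.70711, +0.70711); max(|x|,|y|,|x±y|/√2) = 3.70711 > 1 ⇒ ∉ W
candidate 3: n = (-2, 0, 0, 2) → π⊥ ≈ (-0.58579, +1.41421); max(|x|,|y|,|x±y|/√2) = 1.41421 > 1 ⇒ ∉ W
candidate 4: n = (0, 0, -1, 1) → π⊥ ≈ (+0.70711, +1.70711); max(|x|,|y|,|x±y|/√2) = 1.70711 > 1 ⇒ ∉ W
candidate 5: n = (-2, -2, -2, 1) → π⊥ ≈ (+0.12132, +1.29289); max(|x|,|y|,|x±y|/√2) = 1.29289 > 1 ⇒ ∉ W
candidate 6: n = (-3, 0, 0, -3) → π⊥ ≈ (-5.12132, -2.12132); max(|x|,|y|,|x±y|/√2) = 5.12132 > 1 ⇒ ∉ W
candidate 7: n = (0, -3, -1, 1) → π⊥ ≈ (+2.82843, -0.41421); max(|x|,|y|,|x±y|/√2) = 2.82843 > 1 ⇒ ∉ W
candidate 8: n = (0, 3, 2, 0) → π⊥ ≈ (-2.12132, +0.12132); max(|x|,|y|,|x±y|/√2) = 2.12132 > 1 ⇒ ∉ W
candidate 9: n = (3, -3, 2, -1) → π⊥ ≈ (+4.41421, -4.82843); max(|x|,|y|,|x±y|/√2) = 6.53553 > 1 ⇒ ∉ W

none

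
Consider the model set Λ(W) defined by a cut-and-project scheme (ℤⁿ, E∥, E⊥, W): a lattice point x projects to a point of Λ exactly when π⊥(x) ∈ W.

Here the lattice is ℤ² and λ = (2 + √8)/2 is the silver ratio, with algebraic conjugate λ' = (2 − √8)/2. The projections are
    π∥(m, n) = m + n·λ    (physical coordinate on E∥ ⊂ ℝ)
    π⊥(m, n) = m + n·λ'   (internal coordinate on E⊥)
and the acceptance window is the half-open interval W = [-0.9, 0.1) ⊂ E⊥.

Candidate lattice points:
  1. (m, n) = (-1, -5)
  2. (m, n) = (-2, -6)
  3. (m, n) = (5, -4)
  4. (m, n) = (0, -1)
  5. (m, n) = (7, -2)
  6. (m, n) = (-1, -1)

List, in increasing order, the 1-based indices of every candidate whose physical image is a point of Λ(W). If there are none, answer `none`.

6

λ' = (2−√8)/2 ≈ -0.4142.
#1 (-1,-5): internal coord -1 + (-5)·λ' = +1.0711; +1.0711 ∉ [-0.9, 0.1) → out
#2 (-2,-6): internal coord -2 + (-6)·λ' = +0.4853; +0.4853 ∉ [-0.9, 0.1) → out
#3 (5,-4): internal coord 5 + (-4)·λ' = +6.6569; +6.6569 ∉ [-0.9, 0.1) → out
#4 (0,-1): internal coord 0 + (-1)·λ' = +0.4142; +0.4142 ∉ [-0.9, 0.1) → out
#5 (7,-2): internal coord 7 + (-2)·λ' = +7.8284; +7.8284 ∉ [-0.9, 0.1) → out
#6 (-1,-1): internal coord -1 + (-1)·λ' = -0.5858; -0.5858 ∈ [-0.9, 0.1) → IN Λ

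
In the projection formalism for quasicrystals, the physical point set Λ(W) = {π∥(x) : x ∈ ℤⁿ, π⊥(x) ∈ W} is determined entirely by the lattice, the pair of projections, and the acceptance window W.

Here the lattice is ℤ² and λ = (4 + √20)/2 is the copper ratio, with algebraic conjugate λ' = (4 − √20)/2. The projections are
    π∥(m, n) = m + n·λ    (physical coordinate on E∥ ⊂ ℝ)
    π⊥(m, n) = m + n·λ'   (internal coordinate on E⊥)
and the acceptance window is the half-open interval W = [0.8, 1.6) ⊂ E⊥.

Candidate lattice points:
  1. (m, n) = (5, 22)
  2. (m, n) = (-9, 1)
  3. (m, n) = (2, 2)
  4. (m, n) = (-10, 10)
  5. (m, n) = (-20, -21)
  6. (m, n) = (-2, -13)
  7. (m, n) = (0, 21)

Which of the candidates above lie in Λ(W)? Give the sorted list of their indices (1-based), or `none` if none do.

Numerically λ ≈ 4.23607 and λ' = −1/λ ≈ -0.23607.
candidate 1: (m,n)=(5,22) → π∥ = 5+22·λ ≈ 98.19350, π⊥ = 5+22·λ' ≈ -0.19350 ∉ [0.8, 1.6) ⇒ out
candidate 2: (m,n)=(-9,1) → π∥ = -9+1·λ ≈ -4.76393, π⊥ = -9+1·λ' ≈ -9.23607 ∉ [0.8, 1.6) ⇒ out
candidate 3: (m,n)=(2,2) → π∥ = 2+2·λ ≈ 10.47214, π⊥ = 2+2·λ' ≈ 1.52786 ∈ [0.8, 1.6) ⇒ IN Λ
candidate 4: (m,n)=(-10,10) → π∥ = -10+10·λ ≈ 32.36068, π⊥ = -10+10·λ' ≈ -12.36068 ∉ [0.8, 1.6) ⇒ out
candidate 5: (m,n)=(-20,-21) → π∥ = -20-21·λ ≈ -108.95743, π⊥ = -20-21·λ' ≈ -15.04257 ∉ [0.8, 1.6) ⇒ out
candidate 6: (m,n)=(-2,-13) → π∥ = -2-13·λ ≈ -57.06888, π⊥ = -2-13·λ' ≈ 1.06888 ∈ [0.8, 1.6) ⇒ IN Λ
candidate 7: (m,n)=(0,21) → π∥ = 0+21·λ ≈ 88.95743, π⊥ = 0+21·λ' ≈ -4.95743 ∉ [0.8, 1.6) ⇒ out

3, 6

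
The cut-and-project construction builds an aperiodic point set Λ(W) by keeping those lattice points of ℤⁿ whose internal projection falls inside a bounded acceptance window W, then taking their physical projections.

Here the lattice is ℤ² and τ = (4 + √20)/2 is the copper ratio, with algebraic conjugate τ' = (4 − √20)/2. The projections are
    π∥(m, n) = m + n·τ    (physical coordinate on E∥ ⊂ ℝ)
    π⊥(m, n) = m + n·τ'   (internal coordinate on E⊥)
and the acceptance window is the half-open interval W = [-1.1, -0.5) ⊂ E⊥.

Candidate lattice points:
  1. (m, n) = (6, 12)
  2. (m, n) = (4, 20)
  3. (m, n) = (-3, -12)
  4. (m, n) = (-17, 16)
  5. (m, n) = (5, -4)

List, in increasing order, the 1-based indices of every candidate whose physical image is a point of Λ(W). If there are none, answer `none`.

Numerically τ ≈ 4.23607 and τ' = −1/τ ≈ -0.23607.
#1 (6,12): internal coord 6 + (12)·τ' = +3.16718; +3.16718 ∉ [-1.1, -0.5) → out
#2 (4,20): internal coord 4 + (20)·τ' = -0.72136; -0.72136 ∈ [-1.1, -0.5) → IN Λ
#3 (-3,-12): internal coord -3 + (-12)·τ' = -0.16718; -0.16718 ∉ [-1.1, -0.5) → out
#4 (-17,16): internal coord -17 + (16)·τ' = -20.77709; -20.77709 ∉ [-1.1, -0.5) → out
#5 (5,-4): internal coord 5 + (-4)·τ' = +5.94427; +5.94427 ∉ [-1.1, -0.5) → out

2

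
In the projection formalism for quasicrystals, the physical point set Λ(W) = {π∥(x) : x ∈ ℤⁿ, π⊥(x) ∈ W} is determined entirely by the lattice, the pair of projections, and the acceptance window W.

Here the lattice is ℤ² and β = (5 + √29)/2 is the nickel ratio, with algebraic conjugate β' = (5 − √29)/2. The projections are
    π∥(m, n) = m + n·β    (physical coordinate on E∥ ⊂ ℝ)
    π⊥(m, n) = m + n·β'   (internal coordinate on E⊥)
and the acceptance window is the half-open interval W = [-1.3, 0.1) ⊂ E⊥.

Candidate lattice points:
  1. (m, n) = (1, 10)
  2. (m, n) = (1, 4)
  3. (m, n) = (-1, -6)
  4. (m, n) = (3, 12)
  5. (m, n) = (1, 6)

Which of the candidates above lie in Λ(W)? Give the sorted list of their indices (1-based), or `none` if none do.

Compute β' = (5−√29)/2 = -0.1926, so π⊥(m,n) = m -0.1926·n.
#1 (1,10): internal coord 1 + (10)·β' = -0.9258; -0.9258 ∈ [-1.3, 0.1) → IN Λ
#2 (1,4): internal coord 1 + (4)·β' = +0.2297; +0.2297 ∉ [-1.3, 0.1) → out
#3 (-1,-6): internal coord -1 + (-6)·β' = +0.1555; +0.1555 ∉ [-1.3, 0.1) → out
#4 (3,12): internal coord 3 + (12)·β' = +0.6890; +0.6890 ∉ [-1.3, 0.1) → out
#5 (1,6): internal coord 1 + (6)·β' = -0.1555; -0.1555 ∈ [-1.3, 0.1) → IN Λ

1, 5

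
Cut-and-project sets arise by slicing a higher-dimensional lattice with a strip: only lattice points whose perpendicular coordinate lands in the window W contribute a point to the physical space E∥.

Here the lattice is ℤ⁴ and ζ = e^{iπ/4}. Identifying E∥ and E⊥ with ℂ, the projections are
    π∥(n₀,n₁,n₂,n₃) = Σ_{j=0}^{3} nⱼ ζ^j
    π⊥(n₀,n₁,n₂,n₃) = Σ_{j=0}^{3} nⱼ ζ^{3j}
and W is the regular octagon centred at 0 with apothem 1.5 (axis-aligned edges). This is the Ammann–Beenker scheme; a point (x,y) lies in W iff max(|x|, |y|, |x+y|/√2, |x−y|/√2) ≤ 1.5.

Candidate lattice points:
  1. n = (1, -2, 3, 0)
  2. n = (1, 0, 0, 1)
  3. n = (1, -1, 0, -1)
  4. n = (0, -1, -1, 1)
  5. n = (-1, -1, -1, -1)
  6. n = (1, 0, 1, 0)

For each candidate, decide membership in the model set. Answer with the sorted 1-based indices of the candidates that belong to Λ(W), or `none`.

π⊥(n) = n₀ + n₁ζ³ + n₂ζ⁶ + n₃ζ⁹ where ζ = e^{iπ/4}.
#1 (1, -2, 3, 0): internal (2.41421, -4.41421); octagon support 4.82843 vs apothem 1.5 → ∉ W
#2 (1, 0, 0, 1): internal (1.70711, 0.70711); octagon support 1.70711 vs apothem 1.5 → ∉ W
#3 (1, -1, 0, -1): internal (1.00000, -1.41421); octagon support 1.70711 vs apothem 1.5 → ∉ W
#4 (0, -1, -1, 1): internal (1.41421, 1.00000); octagon support 1.70711 vs apothem 1.5 → ∉ W
#5 (-1, -1, -1, -1): internal (-1.00000, -0.41421); octagon support 1.00000 vs apothem 1.5 → ∈ W
#6 (1, 0, 1, 0): internal (1.00000, -1.00000); octagon support 1.41421 vs apothem 1.5 → ∈ W

5, 6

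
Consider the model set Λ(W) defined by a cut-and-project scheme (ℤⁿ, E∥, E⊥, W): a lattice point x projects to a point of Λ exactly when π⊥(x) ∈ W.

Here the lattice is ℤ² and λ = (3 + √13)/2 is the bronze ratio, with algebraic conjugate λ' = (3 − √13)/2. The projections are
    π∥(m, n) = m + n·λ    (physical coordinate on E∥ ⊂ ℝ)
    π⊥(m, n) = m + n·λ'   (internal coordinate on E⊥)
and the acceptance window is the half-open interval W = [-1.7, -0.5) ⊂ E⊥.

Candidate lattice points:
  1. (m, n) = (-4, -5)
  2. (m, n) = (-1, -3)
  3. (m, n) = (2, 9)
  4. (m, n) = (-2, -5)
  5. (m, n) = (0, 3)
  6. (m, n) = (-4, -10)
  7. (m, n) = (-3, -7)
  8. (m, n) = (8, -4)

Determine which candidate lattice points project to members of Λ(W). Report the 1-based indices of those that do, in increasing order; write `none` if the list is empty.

3, 5, 6, 7

Numerically λ ≈ 3.302776 and λ' = −1/λ ≈ -0.302776.
candidate 1: (m,n)=(-4,-5) → π∥ = -4-5·λ ≈ -20.513878, π⊥ = -4-5·λ' ≈ -2.486122 ∉ [-1.7, -0.5) ⇒ out
candidate 2: (m,n)=(-1,-3) → π∥ = -1-3·λ ≈ -10.908327, π⊥ = -1-3·λ' ≈ -0.091673 ∉ [-1.7, -0.5) ⇒ out
candidate 3: (m,n)=(2,9) → π∥ = 2+9·λ ≈ 31.724981, π⊥ = 2+9·λ' ≈ -0.724981 ∈ [-1.7, -0.5) ⇒ IN Λ
candidate 4: (m,n)=(-2,-5) → π∥ = -2-5·λ ≈ -18.513878, π⊥ = -2-5·λ' ≈ -0.486122 ∉ [-1.7, -0.5) ⇒ out
candidate 5: (m,n)=(0,3) → π∥ = 0+3·λ ≈ 9.908327, π⊥ = 0+3·λ' ≈ -0.908327 ∈ [-1.7, -0.5) ⇒ IN Λ
candidate 6: (m,n)=(-4,-10) → π∥ = -4-10·λ ≈ -37.027756, π⊥ = -4-10·λ' ≈ -0.972244 ∈ [-1.7, -0.5) ⇒ IN Λ
candidate 7: (m,n)=(-3,-7) → π∥ = -3-7·λ ≈ -26.119429, π⊥ = -3-7·λ' ≈ -0.880571 ∈ [-1.7, -0.5) ⇒ IN Λ
candidate 8: (m,n)=(8,-4) → π∥ = 8-4·λ ≈ -5.211103, π⊥ = 8-4·λ' ≈ 9.211103 ∉ [-1.7, -0.5) ⇒ out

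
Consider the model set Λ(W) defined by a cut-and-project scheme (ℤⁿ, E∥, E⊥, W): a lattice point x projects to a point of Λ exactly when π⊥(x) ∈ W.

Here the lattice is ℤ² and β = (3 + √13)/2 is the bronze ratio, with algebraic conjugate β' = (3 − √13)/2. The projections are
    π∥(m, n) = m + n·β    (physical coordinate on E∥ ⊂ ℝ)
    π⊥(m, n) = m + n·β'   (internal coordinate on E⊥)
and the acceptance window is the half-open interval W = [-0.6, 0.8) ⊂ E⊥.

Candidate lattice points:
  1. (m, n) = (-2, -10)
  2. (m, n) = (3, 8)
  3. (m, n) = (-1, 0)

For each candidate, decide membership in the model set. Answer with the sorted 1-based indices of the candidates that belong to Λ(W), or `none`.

Compute β' = (3−√13)/2 = -0.3028, so π⊥(m,n) = m -0.3028·n.
candidate 1: (m,n)=(-2,-10) → π∥ = -2-10·β ≈ -35.0278, π⊥ = -2-10·β' ≈ 1.0278 ∉ [-0.6, 0.8) ⇒ out
candidate 2: (m,n)=(3,8) → π∥ = 3+8·β ≈ 29.4222, π⊥ = 3+8·β' ≈ 0.5778 ∈ [-0.6, 0.8) ⇒ IN Λ
candidate 3: (m,n)=(-1,0) → π∥ = -1+0·β ≈ -1.0000, π⊥ = -1+0·β' ≈ -1.0000 ∉ [-0.6, 0.8) ⇒ out

2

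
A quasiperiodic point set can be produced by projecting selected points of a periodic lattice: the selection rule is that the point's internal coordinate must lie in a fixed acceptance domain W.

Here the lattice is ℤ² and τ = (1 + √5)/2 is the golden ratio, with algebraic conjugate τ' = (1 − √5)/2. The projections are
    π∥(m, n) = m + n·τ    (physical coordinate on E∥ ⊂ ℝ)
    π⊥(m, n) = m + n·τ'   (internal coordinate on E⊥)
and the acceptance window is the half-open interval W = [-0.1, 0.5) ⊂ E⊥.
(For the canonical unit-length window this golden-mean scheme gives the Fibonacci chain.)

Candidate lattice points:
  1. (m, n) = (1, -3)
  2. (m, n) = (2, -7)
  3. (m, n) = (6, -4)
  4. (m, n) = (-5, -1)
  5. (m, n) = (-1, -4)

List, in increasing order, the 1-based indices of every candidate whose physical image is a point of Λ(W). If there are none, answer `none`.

Numerically τ ≈ 1.618034 and τ' = −1/τ ≈ -0.618034.
candidate 1: (m,n)=(1,-3) → π∥ = 1-3·τ ≈ -3.854102, π⊥ = 1-3·τ' ≈ 2.854102 ∉ [-0.1, 0.5) ⇒ out
candidate 2: (m,n)=(2,-7) → π∥ = 2-7·τ ≈ -9.326238, π⊥ = 2-7·τ' ≈ 6.326238 ∉ [-0.1, 0.5) ⇒ out
candidate 3: (m,n)=(6,-4) → π∥ = 6-4·τ ≈ -0.472136, π⊥ = 6-4·τ' ≈ 8.472136 ∉ [-0.1, 0.5) ⇒ out
candidate 4: (m,n)=(-5,-1) → π∥ = -5-1·τ ≈ -6.618034, π⊥ = -5-1·τ' ≈ -4.381966 ∉ [-0.1, 0.5) ⇒ out
candidate 5: (m,n)=(-1,-4) → π∥ = -1-4·τ ≈ -7.472136, π⊥ = -1-4·τ' ≈ 1.472136 ∉ [-0.1, 0.5) ⇒ out

none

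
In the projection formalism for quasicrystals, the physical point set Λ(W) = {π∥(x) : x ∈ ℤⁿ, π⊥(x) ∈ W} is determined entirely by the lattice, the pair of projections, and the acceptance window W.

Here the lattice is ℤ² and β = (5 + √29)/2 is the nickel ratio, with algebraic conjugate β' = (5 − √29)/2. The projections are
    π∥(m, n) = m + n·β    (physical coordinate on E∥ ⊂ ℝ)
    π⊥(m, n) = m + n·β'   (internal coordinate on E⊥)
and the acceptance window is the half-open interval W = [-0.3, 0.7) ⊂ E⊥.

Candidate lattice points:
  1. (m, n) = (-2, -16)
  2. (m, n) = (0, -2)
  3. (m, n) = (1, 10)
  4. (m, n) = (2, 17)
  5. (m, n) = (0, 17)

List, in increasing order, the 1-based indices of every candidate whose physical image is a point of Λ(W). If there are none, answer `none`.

2

Numerically β ≈ 5.1926 and β' = −1/β ≈ -0.1926.
#1 (-2,-16): internal coord -2 + (-16)·β' = +1.0813; +1.0813 ∉ [-0.3, 0.7) → out
#2 (0,-2): internal coord 0 + (-2)·β' = +0.3852; +0.3852 ∈ [-0.3, 0.7) → IN Λ
#3 (1,10): internal coord 1 + (10)·β' = -0.9258; -0.9258 ∉ [-0.3, 0.7) → out
#4 (2,17): internal coord 2 + (17)·β' = -1.2739; -1.2739 ∉ [-0.3, 0.7) → out
#5 (0,17): internal coord 0 + (17)·β' = -3.2739; -3.2739 ∉ [-0.3, 0.7) → out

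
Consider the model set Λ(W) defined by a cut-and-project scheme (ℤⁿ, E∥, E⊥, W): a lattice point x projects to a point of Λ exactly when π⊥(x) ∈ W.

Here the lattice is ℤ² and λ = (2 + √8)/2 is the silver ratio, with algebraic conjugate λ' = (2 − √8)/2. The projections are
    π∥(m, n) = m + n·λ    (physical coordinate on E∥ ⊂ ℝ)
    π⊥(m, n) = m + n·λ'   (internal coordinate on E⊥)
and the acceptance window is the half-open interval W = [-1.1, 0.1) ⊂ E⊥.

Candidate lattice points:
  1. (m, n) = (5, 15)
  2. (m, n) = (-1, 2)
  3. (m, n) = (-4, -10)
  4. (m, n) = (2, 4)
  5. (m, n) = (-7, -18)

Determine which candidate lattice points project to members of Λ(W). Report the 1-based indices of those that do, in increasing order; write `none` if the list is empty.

λ' = (2−√8)/2 ≈ -0.41421.
candidate 1: (m,n)=(5,15) → π∥ = 5+15·λ ≈ 41.21320, π⊥ = 5+15·λ' ≈ -1.21320 ∉ [-1.1, 0.1) ⇒ out
candidate 2: (m,n)=(-1,2) → π∥ = -1+2·λ ≈ 3.82843, π⊥ = -1+2·λ' ≈ -1.82843 ∉ [-1.1, 0.1) ⇒ out
candidate 3: (m,n)=(-4,-10) → π∥ = -4-10·λ ≈ -28.14214, π⊥ = -4-10·λ' ≈ 0.14214 ∉ [-1.1, 0.1) ⇒ out
candidate 4: (m,n)=(2,4) → π∥ = 2+4·λ ≈ 11.65685, π⊥ = 2+4·λ' ≈ 0.34315 ∉ [-1.1, 0.1) ⇒ out
candidate 5: (m,n)=(-7,-18) → π∥ = -7-18·λ ≈ -50.45584, π⊥ = -7-18·λ' ≈ 0.45584 ∉ [-1.1, 0.1) ⇒ out

none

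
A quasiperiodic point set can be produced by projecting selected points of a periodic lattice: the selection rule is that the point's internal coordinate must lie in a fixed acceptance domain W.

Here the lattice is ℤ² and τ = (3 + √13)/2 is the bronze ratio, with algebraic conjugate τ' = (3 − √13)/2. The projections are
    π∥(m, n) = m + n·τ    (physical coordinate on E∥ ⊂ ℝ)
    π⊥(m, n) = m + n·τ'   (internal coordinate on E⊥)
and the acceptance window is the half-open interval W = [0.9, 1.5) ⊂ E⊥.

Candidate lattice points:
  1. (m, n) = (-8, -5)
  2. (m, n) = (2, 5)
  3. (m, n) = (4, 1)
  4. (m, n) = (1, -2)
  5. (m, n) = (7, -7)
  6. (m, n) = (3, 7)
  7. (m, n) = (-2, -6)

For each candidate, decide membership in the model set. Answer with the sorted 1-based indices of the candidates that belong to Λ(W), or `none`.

Compute τ' = (3−√13)/2 = -0.30278, so π⊥(m,n) = m -0.30278·n.
#1 (-8,-5): internal coord -8 + (-5)·τ' = -6.48612; -6.48612 ∉ [0.9, 1.5) → out
#2 (2,5): internal coord 2 + (5)·τ' = +0.48612; +0.48612 ∉ [0.9, 1.5) → out
#3 (4,1): internal coord 4 + (1)·τ' = +3.69722; +3.69722 ∉ [0.9, 1.5) → out
#4 (1,-2): internal coord 1 + (-2)·τ' = +1.60555; +1.60555 ∉ [0.9, 1.5) → out
#5 (7,-7): internal coord 7 + (-7)·τ' = +9.11943; +9.11943 ∉ [0.9, 1.5) → out
#6 (3,7): internal coord 3 + (7)·τ' = +0.88057; +0.88057 ∉ [0.9, 1.5) → out
#7 (-2,-6): internal coord -2 + (-6)·τ' = -0.18335; -0.18335 ∉ [0.9, 1.5) → out

none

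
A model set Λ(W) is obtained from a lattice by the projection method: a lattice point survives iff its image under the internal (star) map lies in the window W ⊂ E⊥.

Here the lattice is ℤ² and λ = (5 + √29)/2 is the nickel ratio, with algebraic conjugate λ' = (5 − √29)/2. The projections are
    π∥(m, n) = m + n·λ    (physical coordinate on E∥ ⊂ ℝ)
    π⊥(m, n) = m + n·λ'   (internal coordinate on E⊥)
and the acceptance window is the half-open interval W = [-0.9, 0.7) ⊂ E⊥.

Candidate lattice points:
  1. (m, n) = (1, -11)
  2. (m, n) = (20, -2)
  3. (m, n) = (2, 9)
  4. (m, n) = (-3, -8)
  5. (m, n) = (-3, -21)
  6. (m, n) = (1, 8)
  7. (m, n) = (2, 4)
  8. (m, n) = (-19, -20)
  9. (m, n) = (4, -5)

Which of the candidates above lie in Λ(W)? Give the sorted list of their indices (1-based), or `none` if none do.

3, 6

Numerically λ ≈ 5.1926 and λ' = −1/λ ≈ -0.1926.
[1] lift (1,-11): star map gives 3.1184; window check -0.9 ≤ 3.1184 < 0.7 is false → out
[2] lift (20,-2): star map gives 20.3852; window check -0.9 ≤ 20.3852 < 0.7 is false → out
[3] lift (2,9): star map gives 0.2668; window check -0.9 ≤ 0.2668 < 0.7 is true → IN Λ
[4] lift (-3,-8): star map gives -1.4593; window check -0.9 ≤ -1.4593 < 0.7 is false → out
[5] lift (-3,-21): star map gives 1.0442; window check -0.9 ≤ 1.0442 < 0.7 is false → out
[6] lift (1,8): star map gives -0.5407; window check -0.9 ≤ -0.5407 < 0.7 is true → IN Λ
[7] lift (2,4): star map gives 1.2297; window check -0.9 ≤ 1.2297 < 0.7 is false → out
[8] lift (-19,-20): star map gives -15.1484; window check -0.9 ≤ -15.1484 < 0.7 is false → out
[9] lift (4,-5): star map gives 4.9629; window check -0.9 ≤ 4.9629 < 0.7 is false → out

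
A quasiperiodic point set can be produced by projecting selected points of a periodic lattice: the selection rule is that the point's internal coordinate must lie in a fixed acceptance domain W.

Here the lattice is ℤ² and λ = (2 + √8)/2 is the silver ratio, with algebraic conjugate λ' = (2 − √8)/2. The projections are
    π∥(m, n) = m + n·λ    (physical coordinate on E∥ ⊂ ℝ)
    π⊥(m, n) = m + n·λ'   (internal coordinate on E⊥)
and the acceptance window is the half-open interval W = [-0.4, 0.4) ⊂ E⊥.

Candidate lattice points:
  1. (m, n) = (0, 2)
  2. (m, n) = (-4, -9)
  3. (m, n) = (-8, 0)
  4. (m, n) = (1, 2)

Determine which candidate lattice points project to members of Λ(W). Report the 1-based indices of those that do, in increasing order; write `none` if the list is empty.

Compute λ' = (2−√8)/2 = -0.414214, so π⊥(m,n) = m -0.414214·n.
[1] lift (0,2): star map gives -0.828427; window check -0.4 ≤ -0.828427 < 0.4 is false → out
[2] lift (-4,-9): star map gives -0.272078; window check -0.4 ≤ -0.272078 < 0.4 is true → IN Λ
[3] lift (-8,0): star map gives -8.000000; window check -0.4 ≤ -8.000000 < 0.4 is false → out
[4] lift (1,2): star map gives 0.171573; window check -0.4 ≤ 0.171573 < 0.4 is true → IN Λ

2, 4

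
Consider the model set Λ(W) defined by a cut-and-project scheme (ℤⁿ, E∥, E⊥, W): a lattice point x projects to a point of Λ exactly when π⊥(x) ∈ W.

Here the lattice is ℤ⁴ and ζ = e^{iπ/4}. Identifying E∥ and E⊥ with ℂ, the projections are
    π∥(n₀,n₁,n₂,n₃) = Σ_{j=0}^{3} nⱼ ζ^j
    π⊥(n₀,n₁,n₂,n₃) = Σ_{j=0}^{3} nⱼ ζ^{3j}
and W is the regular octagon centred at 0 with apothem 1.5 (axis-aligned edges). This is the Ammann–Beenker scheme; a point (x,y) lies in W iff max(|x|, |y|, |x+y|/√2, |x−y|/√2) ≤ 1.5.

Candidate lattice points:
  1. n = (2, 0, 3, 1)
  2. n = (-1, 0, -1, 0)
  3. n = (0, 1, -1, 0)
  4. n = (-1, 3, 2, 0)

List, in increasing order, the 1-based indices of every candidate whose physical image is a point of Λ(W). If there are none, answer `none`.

π⊥(n) = n₀ + n₁ζ³ + n₂ζ⁶ + n₃ζ⁹ where ζ = e^{iπ/4}.
candidate 1: n = (2, 0, 3, 1) → π⊥ ≈ (+2.7071, -2.2929); max(|x|,|y|,|x±y|/√2) = 3.5355 > 1.5 ⇒ ∉ W
candidate 2: n = (-1, 0, -1, 0) → π⊥ ≈ (-1.0000, +1.0000); max(|x|,|y|,|x±y|/√2) = 1.4142 ≤ 1.5 ⇒ ∈ W
candidate 3: n = (0, 1, -1, 0) → π⊥ ≈ (-0.7071, +1.7071); max(|x|,|y|,|x±y|/√2) = 1.7071 > 1.5 ⇒ ∉ W
candidate 4: n = (-1, 3, 2, 0) → π⊥ ≈ (-3.1213, +0.1213); max(|x|,|y|,|x±y|/√2) = 3.1213 > 1.5 ⇒ ∉ W

2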